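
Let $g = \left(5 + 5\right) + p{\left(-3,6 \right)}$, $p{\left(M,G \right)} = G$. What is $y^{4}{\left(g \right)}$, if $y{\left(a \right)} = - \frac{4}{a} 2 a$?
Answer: $4096$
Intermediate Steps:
$g = 16$ ($g = \left(5 + 5\right) + 6 = 10 + 6 = 16$)
$y{\left(a \right)} = -8$ ($y{\left(a \right)} = - \frac{8}{a} a = -8$)
$y^{4}{\left(g \right)} = \left(-8\right)^{4} = 4096$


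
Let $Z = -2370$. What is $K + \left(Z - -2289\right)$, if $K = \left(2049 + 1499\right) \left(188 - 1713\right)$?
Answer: $-5410781$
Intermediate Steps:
$K = -5410700$ ($K = 3548 \left(-1525\right) = -5410700$)
$K + \left(Z - -2289\right) = -5410700 - 81 = -5410781$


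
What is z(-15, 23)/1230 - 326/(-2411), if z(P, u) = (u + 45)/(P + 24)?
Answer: 1886384/13344885 ≈ 0.14136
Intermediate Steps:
z(P, u) = (45 + u)/(24 + P)
z(-15, 23)/1230 - 326/(-2411) = ((45 + 23)/(24 - 15))/1230 - 326/(-2411) = (68/9)*(1/1230) - 326*(-1/2411) = ((1/9)*68)*(1/1230) + 326/2411 = (68/9)*(1/1230) + 326/2411 = 34/5535 + 326/2411 = 1886384/13344885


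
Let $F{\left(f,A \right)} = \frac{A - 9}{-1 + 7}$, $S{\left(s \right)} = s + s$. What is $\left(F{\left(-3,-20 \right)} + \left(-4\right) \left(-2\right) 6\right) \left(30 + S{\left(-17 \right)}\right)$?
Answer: $- \frac{518}{3} \approx -172.67$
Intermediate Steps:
$S{\left(s \right)} = 2 s$
$F{\left(f,A \right)} = - \frac{3}{2} + \frac{A}{6}$ ($F{\left(f,A \right)} = \frac{-9 + A}{6} = \left(-9 + A\right) \frac{1}{6} = - \frac{3}{2} + \frac{A}{6}$)
$\left(F{\left(-3,-20 \right)} + \left(-4\right) \left(-2\right) 6\right) \left(30 + S{\left(-17 \right)}\right) = \left(\left(- \frac{3}{2} + \frac{1}{6} \left(-20\right)\right) + \left(-4\right) \left(-2\right) 6\right) \left(30 + 2 \left(-17\right)\right) = \left(\left(- \frac{3}{2} - \frac{10}{3}\right) + 8 \cdot 6\right) \left(30 - 34\right) = \left(- \frac{29}{6} + 48\right) \left(-4\right) = \frac{259}{6} \left(-4\right) = - \frac{518}{3}$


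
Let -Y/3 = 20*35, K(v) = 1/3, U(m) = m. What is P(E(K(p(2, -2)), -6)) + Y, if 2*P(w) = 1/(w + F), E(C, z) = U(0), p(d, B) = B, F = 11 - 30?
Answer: -79801/38 ≈ -2100.0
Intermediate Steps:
F = -19
K(v) = ⅓
E(C, z) = 0
Y = -2100 (Y = -60*35 = -3*700 = -2100)
P(w) = 1/(2*(-19 + w)) (P(w) = 1/(2*(w - 19)) = 1/(2*(-19 + w)))
P(E(K(p(2, -2)), -6)) + Y = 1/(2*(-19 + 0)) - 2100 = (½)/(-19) - 2100 = (½)*(-1/19) - 2100 = -1/38 - 2100 = -79801/38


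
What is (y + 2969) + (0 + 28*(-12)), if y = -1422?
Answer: 1211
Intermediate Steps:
(y + 2969) + (0 + 28*(-12)) = (-1422 + 2969) + (0 + 28*(-12)) = 1547 + (0 - 336) = 1547 - 336 = 1211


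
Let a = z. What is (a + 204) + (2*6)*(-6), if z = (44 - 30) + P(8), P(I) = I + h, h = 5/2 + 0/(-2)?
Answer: 313/2 ≈ 156.50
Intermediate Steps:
h = 5/2 (h = 5*(½) + 0*(-½) = 5/2 + 0 = 5/2 ≈ 2.5000)
P(I) = 5/2 + I (P(I) = I + 5/2 = 5/2 + I)
z = 49/2 (z = (44 - 30) + (5/2 + 8) = 14 + 21/2 = 49/2 ≈ 24.500)
a = 49/2 ≈ 24.500
(a + 204) + (2*6)*(-6) = (49/2 + 204) + (2*6)*(-6) = 457/2 + 12*(-6) = 457/2 - 72 = 313/2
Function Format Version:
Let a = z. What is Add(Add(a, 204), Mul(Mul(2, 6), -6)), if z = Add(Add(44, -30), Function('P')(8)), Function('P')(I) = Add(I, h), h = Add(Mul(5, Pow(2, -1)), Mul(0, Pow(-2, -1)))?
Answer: Rational(313, 2) ≈ 156.50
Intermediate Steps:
h = Rational(5, 2) (h = Add(Mul(5, Rational(1, 2)), Mul(0, Rational(-1, 2))) = Add(Rational(5, 2), 0) = Rational(5, 2) ≈ 2.5000)
Function('P')(I) = Add(Rational(5, 2), I) (Function('P')(I) = Add(I, Rational(5, 2)) = Add(Rational(5, 2), I))
z = Rational(49, 2) (z = Add(Add(44, -30), Add(Rational(5, 2), 8)) = Add(14, Rational(21, 2)) = Rational(49, 2) ≈ 24.500)
a = Rational(49, 2) ≈ 24.500
Add(Add(a, 204), Mul(Mul(2, 6), -6)) = Add(Add(Rational(49, 2), 204), Mul(Mul(2, 6), -6)) = Add(Rational(457, 2), Mul(12, -6)) = Add(Rational(457, 2), -72) = Rational(313, 2)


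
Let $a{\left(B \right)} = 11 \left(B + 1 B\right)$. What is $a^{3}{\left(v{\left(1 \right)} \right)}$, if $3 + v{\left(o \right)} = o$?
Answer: $-85184$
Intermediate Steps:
$v{\left(o \right)} = -3 + o$
$a{\left(B \right)} = 22 B$ ($a{\left(B \right)} = 11 \left(B + B\right) = 11 \cdot 2 B = 22 B$)
$a^{3}{\left(v{\left(1 \right)} \right)} = \left(22 \left(-3 + 1\right)\right)^{3} = \left(22 \left(-2\right)\right)^{3} = \left(-44\right)^{3} = -85184$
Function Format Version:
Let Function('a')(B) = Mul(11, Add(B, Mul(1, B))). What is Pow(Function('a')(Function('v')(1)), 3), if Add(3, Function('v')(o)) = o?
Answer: -85184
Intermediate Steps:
Function('v')(o) = Add(-3, o)
Function('a')(B) = Mul(22, B) (Function('a')(B) = Mul(11, Add(B, B)) = Mul(11, Mul(2, B)) = Mul(22, B))
Pow(Function('a')(Function('v')(1)), 3) = Pow(Mul(22, Add(-3, 1)), 3) = Pow(Mul(22, -2), 3) = Pow(-44, 3) = -85184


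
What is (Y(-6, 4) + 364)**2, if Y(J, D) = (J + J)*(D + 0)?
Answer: 99856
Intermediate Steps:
Y(J, D) = 2*D*J (Y(J, D) = (2*J)*D = 2*D*J)
(Y(-6, 4) + 364)**2 = (2*4*(-6) + 364)**2 = (-48 + 364)**2 = 316**2 = 99856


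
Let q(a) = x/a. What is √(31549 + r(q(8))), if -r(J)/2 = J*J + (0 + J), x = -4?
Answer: 9*√1558/2 ≈ 177.62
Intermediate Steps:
q(a) = -4/a
r(J) = -2*J - 2*J² (r(J) = -2*(J*J + (0 + J)) = -2*(J² + J) = -2*(J + J²) = -2*J - 2*J²)
√(31549 + r(q(8))) = √(31549 - 2*(-4/8)*(1 - 4/8)) = √(31549 - 2*(-4*⅛)*(1 - 4*⅛)) = √(31549 - 2*(-½)*(1 - ½)) = √(31549 - 2*(-½)*½) = √(31549 + ½) = √(63099/2) = 9*√1558/2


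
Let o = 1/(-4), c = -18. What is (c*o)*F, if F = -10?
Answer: -45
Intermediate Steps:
o = -¼ ≈ -0.25000
(c*o)*F = -18*(-¼)*(-10) = (9/2)*(-10) = -45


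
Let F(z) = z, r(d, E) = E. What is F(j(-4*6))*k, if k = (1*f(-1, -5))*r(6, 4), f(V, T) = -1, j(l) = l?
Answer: 96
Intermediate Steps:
k = -4 (k = (1*(-1))*4 = -1*4 = -4)
F(j(-4*6))*k = -4*6*(-4) = -24*(-4) = 96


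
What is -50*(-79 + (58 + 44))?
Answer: -1150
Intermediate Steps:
-50*(-79 + (58 + 44)) = -50*(-79 + 102) = -50*23 = -1150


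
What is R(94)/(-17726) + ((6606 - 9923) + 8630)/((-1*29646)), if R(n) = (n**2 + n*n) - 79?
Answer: -51311693/43792083 ≈ -1.1717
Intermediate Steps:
R(n) = -79 + 2*n**2 (R(n) = (n**2 + n**2) - 79 = 2*n**2 - 79 = -79 + 2*n**2)
R(94)/(-17726) + ((6606 - 9923) + 8630)/((-1*29646)) = (-79 + 2*94**2)/(-17726) + ((6606 - 9923) + 8630)/((-1*29646)) = (-79 + 2*8836)*(-1/17726) + (-3317 + 8630)/(-29646) = (-79 + 17672)*(-1/17726) + 5313*(-1/29646) = 17593*(-1/17726) - 1771/9882 = -17593/17726 - 1771/9882 = -51311693/43792083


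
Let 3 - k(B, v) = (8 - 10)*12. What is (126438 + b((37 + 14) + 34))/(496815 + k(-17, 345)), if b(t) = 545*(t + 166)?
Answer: 263233/496842 ≈ 0.52981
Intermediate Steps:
b(t) = 90470 + 545*t (b(t) = 545*(166 + t) = 90470 + 545*t)
k(B, v) = 27 (k(B, v) = 3 - (8 - 10)*12 = 3 - (-2)*12 = 3 - 1*(-24) = 3 + 24 = 27)
(126438 + b((37 + 14) + 34))/(496815 + k(-17, 345)) = (126438 + (90470 + 545*((37 + 14) + 34)))/(496815 + 27) = (126438 + (90470 + 545*(51 + 34)))/496842 = (126438 + (90470 + 545*85))*(1/496842) = (126438 + (90470 + 46325))*(1/496842) = (126438 + 136795)*(1/496842) = 263233*(1/496842) = 263233/496842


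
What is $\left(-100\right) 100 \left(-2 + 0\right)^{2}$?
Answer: $-40000$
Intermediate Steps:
$\left(-100\right) 100 \left(-2 + 0\right)^{2} = - 10000 \left(-2\right)^{2} = \left(-10000\right) 4 = -40000$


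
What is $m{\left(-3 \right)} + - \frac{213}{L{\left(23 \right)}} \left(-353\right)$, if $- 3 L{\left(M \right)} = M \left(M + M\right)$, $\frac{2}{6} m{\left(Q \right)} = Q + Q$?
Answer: $- \frac{244611}{1058} \approx -231.2$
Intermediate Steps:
$m{\left(Q \right)} = 6 Q$ ($m{\left(Q \right)} = 3 \left(Q + Q\right) = 3 \cdot 2 Q = 6 Q$)
$L{\left(M \right)} = - \frac{2 M^{2}}{3}$ ($L{\left(M \right)} = - \frac{M \left(M + M\right)}{3} = - \frac{M 2 M}{3} = - \frac{2 M^{2}}{3}$)
$m{\left(-3 \right)} + - \frac{213}{L{\left(23 \right)}} \left(-353\right) = 6 \left(-3\right) + - \frac{213}{\left(- \frac{2}{3}\right) 23^{2}} \left(-353\right) = -18 + - \frac{213}{\left(- \frac{2}{3}\right) 529} \left(-353\right) = -18 + - \frac{213}{- \frac{1058}{3}} \left(-353\right) = -18 + \left(-213\right) \left(- \frac{3}{1058}\right) \left(-353\right) = -18 + \frac{639}{1058} \left(-353\right) = -18 - \frac{225567}{1058} = - \frac{244611}{1058}$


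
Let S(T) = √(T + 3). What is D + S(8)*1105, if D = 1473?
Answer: 1473 + 1105*√11 ≈ 5137.9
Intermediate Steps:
S(T) = √(3 + T)
D + S(8)*1105 = 1473 + √(3 + 8)*1105 = 1473 + √11*1105 = 1473 + 1105*√11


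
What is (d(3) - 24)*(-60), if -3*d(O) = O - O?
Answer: 1440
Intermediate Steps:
d(O) = 0 (d(O) = -(O - O)/3 = -1/3*0 = 0)
(d(3) - 24)*(-60) = (0 - 24)*(-60) = -24*(-60) = 1440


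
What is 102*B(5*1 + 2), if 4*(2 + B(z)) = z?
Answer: -51/2 ≈ -25.500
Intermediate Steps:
B(z) = -2 + z/4
102*B(5*1 + 2) = 102*(-2 + (5*1 + 2)/4) = 102*(-2 + (5 + 2)/4) = 102*(-2 + (¼)*7) = 102*(-2 + 7/4) = 102*(-¼) = -51/2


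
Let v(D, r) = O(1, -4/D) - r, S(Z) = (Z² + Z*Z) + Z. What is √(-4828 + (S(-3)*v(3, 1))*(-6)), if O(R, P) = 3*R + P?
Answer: 2*I*√1222 ≈ 69.914*I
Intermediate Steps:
O(R, P) = P + 3*R
S(Z) = Z + 2*Z² (S(Z) = (Z² + Z²) + Z = 2*Z² + Z = Z + 2*Z²)
v(D, r) = 3 - r - 4/D (v(D, r) = (-4/D + 3*1) - r = (-4/D + 3) - r = (3 - 4/D) - r = 3 - r - 4/D)
√(-4828 + (S(-3)*v(3, 1))*(-6)) = √(-4828 + ((-3*(1 + 2*(-3)))*(3 - 1*1 - 4/3))*(-6)) = √(-4828 + ((-3*(1 - 6))*(3 - 1 - 4*⅓))*(-6)) = √(-4828 + ((-3*(-5))*(3 - 1 - 4/3))*(-6)) = √(-4828 + (15*(⅔))*(-6)) = √(-4828 + 10*(-6)) = √(-4828 - 60) = √(-4888) = 2*I*√1222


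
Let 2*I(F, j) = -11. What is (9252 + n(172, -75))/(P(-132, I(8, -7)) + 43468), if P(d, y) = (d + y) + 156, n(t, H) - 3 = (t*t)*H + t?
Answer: -4418746/86973 ≈ -50.806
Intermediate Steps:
n(t, H) = 3 + t + H*t² (n(t, H) = 3 + ((t*t)*H + t) = 3 + (t²*H + t) = 3 + (H*t² + t) = 3 + (t + H*t²) = 3 + t + H*t²)
I(F, j) = -11/2 (I(F, j) = (½)*(-11) = -11/2)
P(d, y) = 156 + d + y
(9252 + n(172, -75))/(P(-132, I(8, -7)) + 43468) = (9252 + (3 + 172 - 75*172²))/((156 - 132 - 11/2) + 43468) = (9252 + (3 + 172 - 75*29584))/(37/2 + 43468) = (9252 + (3 + 172 - 2218800))/(86973/2) = (9252 - 2218625)*(2/86973) = -2209373*2/86973 = -4418746/86973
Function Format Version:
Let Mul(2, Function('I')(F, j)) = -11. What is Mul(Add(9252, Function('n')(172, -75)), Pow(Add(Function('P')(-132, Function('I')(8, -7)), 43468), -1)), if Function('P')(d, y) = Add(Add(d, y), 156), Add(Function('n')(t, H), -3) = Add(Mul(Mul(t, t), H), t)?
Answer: Rational(-4418746, 86973) ≈ -50.806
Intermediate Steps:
Function('n')(t, H) = Add(3, t, Mul(H, Pow(t, 2))) (Function('n')(t, H) = Add(3, Add(Mul(Mul(t, t), H), t)) = Add(3, Add(Mul(Pow(t, 2), H), t)) = Add(3, Add(Mul(H, Pow(t, 2)), t)) = Add(3, Add(t, Mul(H, Pow(t, 2)))) = Add(3, t, Mul(H, Pow(t, 2))))
Function('I')(F, j) = Rational(-11, 2) (Function('I')(F, j) = Mul(Rational(1, 2), -11) = Rational(-11, 2))
Function('P')(d, y) = Add(156, d, y)
Mul(Add(9252, Function('n')(172, -75)), Pow(Add(Function('P')(-132, Function('I')(8, -7)), 43468), -1)) = Mul(Add(9252, Add(3, 172, Mul(-75, Pow(172, 2)))), Pow(Add(Add(156, -132, Rational(-11, 2)), 43468), -1)) = Mul(Add(9252, Add(3, 172, Mul(-75, 29584))), Pow(Add(Rational(37, 2), 43468), -1)) = Mul(Add(9252, Add(3, 172, -2218800)), Pow(Rational(86973, 2), -1)) = Mul(Add(9252, -2218625), Rational(2, 86973)) = Mul(-2209373, Rational(2, 86973)) = Rational(-4418746, 86973)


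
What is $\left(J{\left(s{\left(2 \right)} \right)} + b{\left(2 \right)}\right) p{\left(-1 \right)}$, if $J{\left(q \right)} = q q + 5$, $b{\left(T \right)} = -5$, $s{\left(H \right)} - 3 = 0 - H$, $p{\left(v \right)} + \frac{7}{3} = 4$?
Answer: $\frac{5}{3} \approx 1.6667$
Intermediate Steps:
$p{\left(v \right)} = \frac{5}{3}$ ($p{\left(v \right)} = - \frac{7}{3} + 4 = \frac{5}{3}$)
$s{\left(H \right)} = 3 - H$ ($s{\left(H \right)} = 3 + \left(0 - H\right) = 3 - H$)
$J{\left(q \right)} = 5 + q^{2}$ ($J{\left(q \right)} = q^{2} + 5 = 5 + q^{2}$)
$\left(J{\left(s{\left(2 \right)} \right)} + b{\left(2 \right)}\right) p{\left(-1 \right)} = \left(\left(5 + \left(3 - 2\right)^{2}\right) - 5\right) \frac{5}{3} = \left(\left(5 + 1^{2}\right) - 5\right) \frac{5}{3} = \left(\left(5 + 1\right) - 5\right) \frac{5}{3} = \left(6 - 5\right) \frac{5}{3} = 1 \cdot \frac{5}{3} = \frac{5}{3}$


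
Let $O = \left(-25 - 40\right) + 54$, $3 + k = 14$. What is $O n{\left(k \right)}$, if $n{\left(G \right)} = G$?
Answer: $-121$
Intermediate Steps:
$k = 11$ ($k = -3 + 14 = 11$)
$O = -11$ ($O = -65 + 54 = -11$)
$O n{\left(k \right)} = \left(-11\right) 11 = -121$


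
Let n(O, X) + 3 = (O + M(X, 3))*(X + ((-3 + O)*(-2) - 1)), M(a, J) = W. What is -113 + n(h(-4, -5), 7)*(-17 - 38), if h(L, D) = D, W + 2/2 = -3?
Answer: 10942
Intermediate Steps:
W = -4 (W = -1 - 3 = -4)
M(a, J) = -4
n(O, X) = -3 + (-4 + O)*(5 + X - 2*O) (n(O, X) = -3 + (O - 4)*(X + ((-3 + O)*(-2) - 1)) = -3 + (-4 + O)*(X + ((6 - 2*O) - 1)) = -3 + (-4 + O)*(X + (5 - 2*O)) = -3 + (-4 + O)*(5 + X - 2*O))
-113 + n(h(-4, -5), 7)*(-17 - 38) = -113 + (-23 - 4*7 - 2*(-5)**2 + 13*(-5) - 5*7)*(-17 - 38) = -113 + (-23 - 28 - 2*25 - 65 - 35)*(-55) = -113 + (-23 - 28 - 50 - 65 - 35)*(-55) = -113 - 201*(-55) = -113 + 11055 = 10942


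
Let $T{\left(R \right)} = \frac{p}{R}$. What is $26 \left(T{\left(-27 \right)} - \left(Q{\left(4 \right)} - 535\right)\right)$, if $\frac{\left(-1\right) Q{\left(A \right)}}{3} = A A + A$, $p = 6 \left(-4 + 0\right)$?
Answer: $\frac{139438}{9} \approx 15493.0$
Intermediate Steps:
$p = -24$ ($p = 6 \left(-4\right) = -24$)
$Q{\left(A \right)} = - 3 A - 3 A^{2}$ ($Q{\left(A \right)} = - 3 \left(A A + A\right) = - 3 \left(A^{2} + A\right) = - 3 \left(A + A^{2}\right) = - 3 A - 3 A^{2}$)
$T{\left(R \right)} = - \frac{24}{R}$
$26 \left(T{\left(-27 \right)} - \left(Q{\left(4 \right)} - 535\right)\right) = 26 \left(- \frac{24}{-27} - \left(\left(-3\right) 4 \left(1 + 4\right) - 535\right)\right) = 26 \left(\left(-24\right) \left(- \frac{1}{27}\right) - \left(\left(-3\right) 4 \cdot 5 - 535\right)\right) = 26 \left(\frac{8}{9} - \left(-60 - 535\right)\right) = 26 \left(\frac{8}{9} - -595\right) = 26 \left(\frac{8}{9} + 595\right) = 26 \cdot \frac{5363}{9} = \frac{139438}{9}$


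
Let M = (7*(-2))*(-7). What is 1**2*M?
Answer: 98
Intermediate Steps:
M = 98 (M = -14*(-7) = 98)
1**2*M = 1**2*98 = 1*98 = 98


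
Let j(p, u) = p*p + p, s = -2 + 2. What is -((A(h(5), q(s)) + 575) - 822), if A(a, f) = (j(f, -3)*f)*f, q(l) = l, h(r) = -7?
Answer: 247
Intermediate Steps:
s = 0
j(p, u) = p + p² (j(p, u) = p² + p = p + p²)
A(a, f) = f³*(1 + f) (A(a, f) = ((f*(1 + f))*f)*f = (f²*(1 + f))*f = f³*(1 + f))
-((A(h(5), q(s)) + 575) - 822) = -((0³*(1 + 0) + 575) - 822) = -((0*1 + 575) - 822) = -((0 + 575) - 822) = -(575 - 822) = -1*(-247) = 247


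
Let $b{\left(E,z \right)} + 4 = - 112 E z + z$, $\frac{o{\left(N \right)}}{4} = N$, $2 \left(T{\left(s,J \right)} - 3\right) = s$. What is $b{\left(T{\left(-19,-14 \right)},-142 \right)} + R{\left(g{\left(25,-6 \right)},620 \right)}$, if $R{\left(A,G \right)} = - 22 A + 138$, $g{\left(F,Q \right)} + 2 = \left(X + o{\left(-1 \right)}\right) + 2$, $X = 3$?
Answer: $-103362$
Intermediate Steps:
$T{\left(s,J \right)} = 3 + \frac{s}{2}$
$o{\left(N \right)} = 4 N$
$g{\left(F,Q \right)} = -1$ ($g{\left(F,Q \right)} = -2 + \left(\left(3 + 4 \left(-1\right)\right) + 2\right) = -2 + \left(\left(3 - 4\right) + 2\right) = -2 + \left(-1 + 2\right) = -2 + 1 = -1$)
$R{\left(A,G \right)} = 138 - 22 A$
$b{\left(E,z \right)} = -4 + z - 112 E z$ ($b{\left(E,z \right)} = -4 + \left(- 112 E z + z\right) = -4 - \left(- z + 112 E z\right) = -4 + z - 112 E z$)
$b{\left(T{\left(-19,-14 \right)},-142 \right)} + R{\left(g{\left(25,-6 \right)},620 \right)} = \left(-4 - 142 - 112 \left(3 + \frac{1}{2} \left(-19\right)\right) \left(-142\right)\right) + \left(138 - -22\right) = \left(-4 - 142 - 112 \left(3 - \frac{19}{2}\right) \left(-142\right)\right) + \left(138 + 22\right) = \left(-4 - 142 - \left(-728\right) \left(-142\right)\right) + 160 = \left(-4 - 142 - 103376\right) + 160 = -103522 + 160 = -103362$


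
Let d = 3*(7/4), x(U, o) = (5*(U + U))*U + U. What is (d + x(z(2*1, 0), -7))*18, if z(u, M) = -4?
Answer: 5805/2 ≈ 2902.5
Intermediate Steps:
x(U, o) = U + 10*U² (x(U, o) = (5*(2*U))*U + U = (10*U)*U + U = 10*U² + U = U + 10*U²)
d = 21/4 (d = 3*(7*(¼)) = 3*(7/4) = 21/4 ≈ 5.2500)
(d + x(z(2*1, 0), -7))*18 = (21/4 - 4*(1 + 10*(-4)))*18 = (21/4 - 4*(1 - 40))*18 = (21/4 - 4*(-39))*18 = (21/4 + 156)*18 = (645/4)*18 = 5805/2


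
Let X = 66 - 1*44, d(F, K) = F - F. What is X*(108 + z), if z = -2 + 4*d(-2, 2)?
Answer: 2332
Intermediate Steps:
d(F, K) = 0
z = -2 (z = -2 + 4*0 = -2 + 0 = -2)
X = 22 (X = 66 - 44 = 22)
X*(108 + z) = 22*(108 - 2) = 22*106 = 2332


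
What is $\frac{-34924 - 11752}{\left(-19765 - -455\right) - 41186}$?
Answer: $\frac{11669}{15124} \approx 0.77155$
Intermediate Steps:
$\frac{-34924 - 11752}{\left(-19765 - -455\right) - 41186} = - \frac{46676}{\left(-19765 + 455\right) - 41186} = - \frac{46676}{-19310 - 41186} = - \frac{46676}{-60496} = \left(-46676\right) \left(- \frac{1}{60496}\right) = \frac{11669}{15124}$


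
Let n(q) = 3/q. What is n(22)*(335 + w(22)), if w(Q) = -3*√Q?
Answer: 1005/22 - 9*√22/22 ≈ 43.763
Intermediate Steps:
n(22)*(335 + w(22)) = (3/22)*(335 - 3*√22) = (3*(1/22))*(335 - 3*√22) = 3*(335 - 3*√22)/22 = 1005/22 - 9*√22/22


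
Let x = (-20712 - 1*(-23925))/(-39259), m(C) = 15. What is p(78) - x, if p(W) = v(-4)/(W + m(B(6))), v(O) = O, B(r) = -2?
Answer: 141773/3651087 ≈ 0.038830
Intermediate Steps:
x = -3213/39259 (x = (-20712 + 23925)*(-1/39259) = 3213*(-1/39259) = -3213/39259 ≈ -0.081841)
p(W) = -4/(15 + W) (p(W) = -4/(W + 15) = -4/(15 + W))
p(78) - x = -4/(15 + 78) - 1*(-3213/39259) = -4/93 + 3213/39259 = 141773/3651087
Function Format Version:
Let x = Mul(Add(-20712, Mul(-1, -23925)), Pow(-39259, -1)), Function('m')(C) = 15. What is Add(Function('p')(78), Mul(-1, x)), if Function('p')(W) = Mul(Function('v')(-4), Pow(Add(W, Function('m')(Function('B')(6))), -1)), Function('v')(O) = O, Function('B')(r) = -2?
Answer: Rational(141773, 3651087) ≈ 0.038830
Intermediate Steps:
x = Rational(-3213, 39259) (x = Mul(Add(-20712, 23925), Rational(-1, 39259)) = Mul(3213, Rational(-1, 39259)) = Rational(-3213, 39259) ≈ -0.081841)
Function('p')(W) = Mul(-4, Pow(Add(15, W), -1)) (Function('p')(W) = Mul(-4, Pow(Add(W, 15), -1)) = Mul(-4, Pow(Add(15, W), -1)))
Add(Function('p')(78), Mul(-1, x)) = Add(Mul(-4, Pow(Add(15, 78), -1)), Mul(-1, Rational(-3213, 39259))) = Add(Mul(-4, Pow(93, -1)), Rational(3213, 39259)) = Add(Mul(-4, Rational(1, 93)), Rational(3213, 39259)) = Add(Rational(-4, 93), Rational(3213, 39259)) = Rational(141773, 3651087)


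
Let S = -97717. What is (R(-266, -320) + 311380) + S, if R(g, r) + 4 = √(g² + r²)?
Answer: 213659 + 2*√43289 ≈ 2.1408e+5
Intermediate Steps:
R(g, r) = -4 + √(g² + r²)
(R(-266, -320) + 311380) + S = ((-4 + √((-266)² + (-320)²)) + 311380) - 97717 = ((-4 + √(70756 + 102400)) + 311380) - 97717 = ((-4 + √173156) + 311380) - 97717 = ((-4 + 2*√43289) + 311380) - 97717 = (311376 + 2*√43289) - 97717 = 213659 + 2*√43289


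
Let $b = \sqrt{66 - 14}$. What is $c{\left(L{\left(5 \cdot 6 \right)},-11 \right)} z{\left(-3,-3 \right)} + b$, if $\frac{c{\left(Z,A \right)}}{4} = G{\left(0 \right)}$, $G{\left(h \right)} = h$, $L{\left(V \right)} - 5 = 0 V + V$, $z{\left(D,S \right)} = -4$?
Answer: $2 \sqrt{13} \approx 7.2111$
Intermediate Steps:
$L{\left(V \right)} = 5 + V$ ($L{\left(V \right)} = 5 + \left(0 V + V\right) = 5 + \left(0 + V\right) = 5 + V$)
$c{\left(Z,A \right)} = 0$ ($c{\left(Z,A \right)} = 4 \cdot 0 = 0$)
$b = 2 \sqrt{13}$ ($b = \sqrt{52} = 2 \sqrt{13} \approx 7.2111$)
$c{\left(L{\left(5 \cdot 6 \right)},-11 \right)} z{\left(-3,-3 \right)} + b = 0 \left(-4\right) + 2 \sqrt{13} = 0 + 2 \sqrt{13} = 2 \sqrt{13}$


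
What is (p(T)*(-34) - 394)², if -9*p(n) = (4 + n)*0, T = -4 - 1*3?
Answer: 155236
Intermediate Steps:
T = -7 (T = -4 - 3 = -7)
p(n) = 0 (p(n) = -(4 + n)*0/9 = -⅑*0 = 0)
(p(T)*(-34) - 394)² = (0*(-34) - 394)² = (0 - 394)² = (-394)² = 155236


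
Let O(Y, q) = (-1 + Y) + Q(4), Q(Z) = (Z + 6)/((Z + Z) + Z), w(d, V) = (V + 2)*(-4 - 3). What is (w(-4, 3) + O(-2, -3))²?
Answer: 49729/36 ≈ 1381.4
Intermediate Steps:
w(d, V) = -14 - 7*V (w(d, V) = (2 + V)*(-7) = -14 - 7*V)
Q(Z) = (6 + Z)/(3*Z) (Q(Z) = (6 + Z)/(2*Z + Z) = (6 + Z)/((3*Z)) = (6 + Z)*(1/(3*Z)) = (6 + Z)/(3*Z))
O(Y, q) = -⅙ + Y (O(Y, q) = (-1 + Y) + (⅓)*(6 + 4)/4 = (-1 + Y) + (⅓)*(¼)*10 = (-1 + Y) + ⅚ = -⅙ + Y)
(w(-4, 3) + O(-2, -3))² = ((-14 - 7*3) + (-⅙ - 2))² = ((-14 - 21) - 13/6)² = (-35 - 13/6)² = (-223/6)² = 49729/36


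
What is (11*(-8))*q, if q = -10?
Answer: 880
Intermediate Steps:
(11*(-8))*q = (11*(-8))*(-10) = -88*(-10) = 880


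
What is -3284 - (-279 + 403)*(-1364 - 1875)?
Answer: 398352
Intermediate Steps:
-3284 - (-279 + 403)*(-1364 - 1875) = -3284 - 124*(-3239) = -3284 - 1*(-401636) = -3284 + 401636 = 398352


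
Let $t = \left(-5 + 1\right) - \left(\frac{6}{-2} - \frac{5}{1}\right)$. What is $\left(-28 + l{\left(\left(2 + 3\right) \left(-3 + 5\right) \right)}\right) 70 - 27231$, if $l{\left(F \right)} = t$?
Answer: $-28911$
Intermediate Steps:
$t = 4$ ($t = -4 - \left(6 \left(- \frac{1}{2}\right) - 5\right) = -4 - \left(-3 - 5\right) = -4 - -8 = -4 + 8 = 4$)
$l{\left(F \right)} = 4$
$\left(-28 + l{\left(\left(2 + 3\right) \left(-3 + 5\right) \right)}\right) 70 - 27231 = \left(-28 + 4\right) 70 - 27231 = \left(-24\right) 70 - 27231 = -1680 - 27231 = -28911$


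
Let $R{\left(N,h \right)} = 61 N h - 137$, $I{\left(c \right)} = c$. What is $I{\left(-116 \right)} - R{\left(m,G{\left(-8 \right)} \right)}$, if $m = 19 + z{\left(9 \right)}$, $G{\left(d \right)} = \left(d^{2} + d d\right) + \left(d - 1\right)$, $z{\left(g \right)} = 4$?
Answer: $-166936$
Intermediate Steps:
$G{\left(d \right)} = -1 + d + 2 d^{2}$ ($G{\left(d \right)} = \left(d^{2} + d^{2}\right) + \left(-1 + d\right) = 2 d^{2} + \left(-1 + d\right) = -1 + d + 2 d^{2}$)
$m = 23$ ($m = 19 + 4 = 23$)
$R{\left(N,h \right)} = -137 + 61 N h$ ($R{\left(N,h \right)} = 61 N h - 137 = -137 + 61 N h$)
$I{\left(-116 \right)} - R{\left(m,G{\left(-8 \right)} \right)} = -116 - \left(-137 + 61 \cdot 23 \left(-1 - 8 + 2 \left(-8\right)^{2}\right)\right) = -116 - \left(-137 + 61 \cdot 23 \left(-1 - 8 + 2 \cdot 64\right)\right) = -116 - \left(-137 + 61 \cdot 23 \left(-1 - 8 + 128\right)\right) = -116 - \left(-137 + 61 \cdot 23 \cdot 119\right) = -116 - \left(-137 + 166957\right) = -116 - 166820 = -166936$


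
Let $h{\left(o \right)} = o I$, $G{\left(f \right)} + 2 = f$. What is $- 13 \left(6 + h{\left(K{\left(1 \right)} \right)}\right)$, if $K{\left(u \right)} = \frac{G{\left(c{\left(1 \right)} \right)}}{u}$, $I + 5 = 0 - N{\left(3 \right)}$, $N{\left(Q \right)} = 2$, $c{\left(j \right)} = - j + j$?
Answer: $-260$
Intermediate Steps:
$c{\left(j \right)} = 0$
$G{\left(f \right)} = -2 + f$
$I = -7$ ($I = -5 + \left(0 - 2\right) = -5 - 2 = -7$)
$K{\left(u \right)} = - \frac{2}{u}$ ($K{\left(u \right)} = \frac{-2 + 0}{u} = - \frac{2}{u}$)
$h{\left(o \right)} = - 7 o$ ($h{\left(o \right)} = o \left(-7\right) = - 7 o$)
$- 13 \left(6 + h{\left(K{\left(1 \right)} \right)}\right) = - 13 \left(6 - 7 \left(- \frac{2}{1}\right)\right) = - 13 \left(6 - 7 \left(\left(-2\right) 1\right)\right) = - 13 \left(6 - -14\right) = - 13 \left(6 + 14\right) = \left(-13\right) 20 = -260$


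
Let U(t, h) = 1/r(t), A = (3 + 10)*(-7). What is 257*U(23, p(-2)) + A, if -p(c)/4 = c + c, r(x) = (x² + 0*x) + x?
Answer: -49975/552 ≈ -90.534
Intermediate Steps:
r(x) = x + x² (r(x) = (x² + 0) + x = x² + x = x + x²)
p(c) = -8*c (p(c) = -4*(c + c) = -8*c)
A = -91 (A = 13*(-7) = -91)
U(t, h) = 1/(t*(1 + t))
257*U(23, p(-2)) + A = 257*(1/(23*(1 + 23))) - 91 = 257*((1/23)/24) - 91 = 257*((1/23)*(1/24)) - 91 = 257*(1/552) - 91 = 257/552 - 91 = -49975/552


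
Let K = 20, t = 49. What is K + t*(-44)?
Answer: -2136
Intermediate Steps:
K + t*(-44) = 20 + 49*(-44) = 20 - 2156 = -2136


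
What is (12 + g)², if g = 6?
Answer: 324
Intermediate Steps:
(12 + g)² = (12 + 6)² = 18² = 324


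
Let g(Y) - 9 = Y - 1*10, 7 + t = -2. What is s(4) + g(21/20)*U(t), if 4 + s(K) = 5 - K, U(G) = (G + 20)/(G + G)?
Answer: -1091/360 ≈ -3.0306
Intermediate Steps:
t = -9 (t = -7 - 2 = -9)
U(G) = (20 + G)/(2*G) (U(G) = (20 + G)/((2*G)) = (20 + G)*(1/(2*G)) = (20 + G)/(2*G))
g(Y) = -1 + Y (g(Y) = 9 + (Y - 1*10) = 9 + (Y - 10) = 9 + (-10 + Y) = -1 + Y)
s(K) = 1 - K (s(K) = -4 + (5 - K) = 1 - K)
s(4) + g(21/20)*U(t) = (1 - 1*4) + (-1 + 21/20)*((1/2)*(20 - 9)/(-9)) = (1 - 4) + (-1 + 21*(1/20))*((1/2)*(-1/9)*11) = -3 + (-1 + 21/20)*(-11/18) = -3 + (1/20)*(-11/18) = -3 - 11/360 = -1091/360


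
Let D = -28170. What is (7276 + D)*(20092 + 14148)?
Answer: -715410560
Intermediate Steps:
(7276 + D)*(20092 + 14148) = (7276 - 28170)*(20092 + 14148) = -20894*34240 = -715410560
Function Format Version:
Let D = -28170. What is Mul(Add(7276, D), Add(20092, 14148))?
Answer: -715410560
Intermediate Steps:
Mul(Add(7276, D), Add(20092, 14148)) = Mul(Add(7276, -28170), Add(20092, 14148)) = Mul(-20894, 34240) = -715410560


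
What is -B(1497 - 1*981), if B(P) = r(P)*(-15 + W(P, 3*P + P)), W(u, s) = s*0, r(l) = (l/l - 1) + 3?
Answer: 45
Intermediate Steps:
r(l) = 3 (r(l) = (1 - 1) + 3 = 0 + 3 = 3)
W(u, s) = 0
B(P) = -45 (B(P) = 3*(-15 + 0) = 3*(-15) = -45)
-B(1497 - 1*981) = -1*(-45) = 45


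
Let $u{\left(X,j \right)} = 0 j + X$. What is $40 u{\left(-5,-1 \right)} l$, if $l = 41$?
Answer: $-8200$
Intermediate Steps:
$u{\left(X,j \right)} = X$ ($u{\left(X,j \right)} = 0 + X = X$)
$40 u{\left(-5,-1 \right)} l = 40 \left(-5\right) 41 = \left(-200\right) 41 = -8200$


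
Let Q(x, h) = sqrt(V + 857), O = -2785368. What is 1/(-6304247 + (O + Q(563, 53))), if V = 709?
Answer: -313435/2849003477471 - 3*sqrt(174)/82621100846659 ≈ -1.1002e-7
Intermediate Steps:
Q(x, h) = 3*sqrt(174) (Q(x, h) = sqrt(709 + 857) = sqrt(1566) = 3*sqrt(174))
1/(-6304247 + (O + Q(563, 53))) = 1/(-6304247 + (-2785368 + 3*sqrt(174))) = 1/(-9089615 + 3*sqrt(174))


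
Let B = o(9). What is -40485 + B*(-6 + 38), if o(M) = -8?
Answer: -40741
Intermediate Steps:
B = -8
-40485 + B*(-6 + 38) = -40485 - 8*(-6 + 38) = -40485 - 8*32 = -40485 - 256 = -40741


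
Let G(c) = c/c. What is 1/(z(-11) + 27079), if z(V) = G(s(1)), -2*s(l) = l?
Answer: 1/27080 ≈ 3.6928e-5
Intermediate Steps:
s(l) = -l/2
G(c) = 1
z(V) = 1
1/(z(-11) + 27079) = 1/(1 + 27079) = 1/27080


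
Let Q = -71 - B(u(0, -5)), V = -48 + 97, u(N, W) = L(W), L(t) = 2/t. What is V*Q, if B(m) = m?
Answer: -17297/5 ≈ -3459.4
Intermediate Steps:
u(N, W) = 2/W
V = 49
Q = -353/5 (Q = -71 - 2/(-5) = -71 - 2*(-1)/5 = -71 - 1*(-2/5) = -71 + 2/5 = -353/5 ≈ -70.600)
V*Q = 49*(-353/5) = -17297/5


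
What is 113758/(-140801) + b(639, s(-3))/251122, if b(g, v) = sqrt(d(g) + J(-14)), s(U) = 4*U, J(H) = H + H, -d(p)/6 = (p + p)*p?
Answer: -113758/140801 + I*sqrt(1224970)/125561 ≈ -0.80793 + 0.0088147*I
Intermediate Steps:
d(p) = -12*p**2 (d(p) = -6*(p + p)*p = -6*2*p*p = -12*p**2)
J(H) = 2*H
b(g, v) = sqrt(-28 - 12*g**2) (b(g, v) = sqrt(-12*g**2 + 2*(-14)) = sqrt(-12*g**2 - 28) = sqrt(-28 - 12*g**2))
113758/(-140801) + b(639, s(-3))/251122 = 113758/(-140801) + (2*sqrt(-7 - 3*639**2))/251122 = 113758*(-1/140801) + (2*sqrt(-7 - 3*408321))*(1/251122) = -113758/140801 + (2*sqrt(-7 - 1224963))*(1/251122) = -113758/140801 + (2*sqrt(-1224970))*(1/251122) = -113758/140801 + (2*(I*sqrt(1224970)))*(1/251122) = -113758/140801 + (2*I*sqrt(1224970))*(1/251122) = -113758/140801 + I*sqrt(1224970)/125561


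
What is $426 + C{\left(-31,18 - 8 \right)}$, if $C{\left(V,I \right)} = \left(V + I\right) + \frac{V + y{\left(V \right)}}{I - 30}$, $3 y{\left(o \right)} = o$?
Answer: $\frac{6106}{15} \approx 407.07$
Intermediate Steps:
$y{\left(o \right)} = \frac{o}{3}$
$C{\left(V,I \right)} = I + V + \frac{4 V}{3 \left(-30 + I\right)}$ ($C{\left(V,I \right)} = \left(V + I\right) + \frac{V + \frac{V}{3}}{I - 30} = \left(I + V\right) + \frac{\frac{4}{3} V}{-30 + I} = \left(I + V\right) + \frac{4 V}{3 \left(-30 + I\right)} = I + V + \frac{4 V}{3 \left(-30 + I\right)}$)
$426 + C{\left(-31,18 - 8 \right)} = 426 + \frac{\left(18 - 8\right)^{2} - 30 \left(18 - 8\right) - - \frac{2666}{3} + \left(18 - 8\right) \left(-31\right)}{-30 + \left(18 - 8\right)} = 426 + \frac{\left(18 - 8\right)^{2} - 30 \left(18 - 8\right) + \frac{2666}{3} + \left(18 - 8\right) \left(-31\right)}{-30 + \left(18 - 8\right)} = 426 + \frac{10^{2} - 300 + \frac{2666}{3} + 10 \left(-31\right)}{-30 + 10} = 426 + \frac{100 - 300 + \frac{2666}{3} - 310}{-20} = 426 - \frac{284}{15} = \frac{6106}{15}$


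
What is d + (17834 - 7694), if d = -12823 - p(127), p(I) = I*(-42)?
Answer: 2651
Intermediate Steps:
p(I) = -42*I
d = -7489 (d = -12823 - (-42)*127 = -12823 - 1*(-5334) = -12823 + 5334 = -7489)
d + (17834 - 7694) = -7489 + (17834 - 7694) = -7489 + 10140 = 2651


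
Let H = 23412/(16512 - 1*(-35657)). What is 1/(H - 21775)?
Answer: -52169/1135956563 ≈ -4.5925e-5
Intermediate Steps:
H = 23412/52169 (H = 23412/(16512 + 35657) = 23412/52169 ≈ 0.44877)
1/(H - 21775) = 1/(23412/52169 - 21775) = 1/(-1135956563/52169) = -52169/1135956563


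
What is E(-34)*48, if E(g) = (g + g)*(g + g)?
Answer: 221952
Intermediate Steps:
E(g) = 4*g² (E(g) = (2*g)*(2*g) = 4*g²)
E(-34)*48 = (4*(-34)²)*48 = (4*1156)*48 = 4624*48 = 221952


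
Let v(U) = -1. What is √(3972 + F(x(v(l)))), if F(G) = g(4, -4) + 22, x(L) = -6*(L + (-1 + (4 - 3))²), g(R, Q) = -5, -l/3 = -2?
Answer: √3989 ≈ 63.159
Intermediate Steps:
l = 6 (l = -3*(-2) = 6)
x(L) = -6*L (x(L) = -6*(L + (-1 + 1)²) = -6*(L + 0²) = -6*(L + 0) = -6*L)
F(G) = 17 (F(G) = -5 + 22 = 17)
√(3972 + F(x(v(l)))) = √(3972 + 17) = √3989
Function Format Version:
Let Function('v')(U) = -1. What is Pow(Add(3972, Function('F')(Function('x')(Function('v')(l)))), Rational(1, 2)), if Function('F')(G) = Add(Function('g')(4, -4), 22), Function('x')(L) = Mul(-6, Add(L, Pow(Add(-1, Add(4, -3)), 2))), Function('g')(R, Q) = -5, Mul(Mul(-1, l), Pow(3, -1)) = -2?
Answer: Pow(3989, Rational(1, 2)) ≈ 63.159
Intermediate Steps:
l = 6 (l = Mul(-3, -2) = 6)
Function('x')(L) = Mul(-6, L) (Function('x')(L) = Mul(-6, Add(L, Pow(Add(-1, 1), 2))) = Mul(-6, Add(L, Pow(0, 2))) = Mul(-6, Add(L, 0)) = Mul(-6, L))
Function('F')(G) = 17 (Function('F')(G) = Add(-5, 22) = 17)
Pow(Add(3972, Function('F')(Function('x')(Function('v')(l)))), Rational(1, 2)) = Pow(Add(3972, 17), Rational(1, 2)) = Pow(3989, Rational(1, 2))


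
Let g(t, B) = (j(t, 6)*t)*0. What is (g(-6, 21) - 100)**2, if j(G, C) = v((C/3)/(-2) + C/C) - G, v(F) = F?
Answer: 10000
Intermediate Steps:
j(G, C) = 1 - G - C/6 (j(G, C) = ((C/3)/(-2) + C/C) - G = ((C*(1/3))*(-1/2) + 1) - G = ((C/3)*(-1/2) + 1) - G = (-C/6 + 1) - G = (1 - C/6) - G = 1 - G - C/6)
g(t, B) = 0 (g(t, B) = ((1 - t - 1/6*6)*t)*0 = ((1 - t - 1)*t)*0 = ((-t)*t)*0 = -t**2*0 = 0)
(g(-6, 21) - 100)**2 = (0 - 100)**2 = (-100)**2 = 10000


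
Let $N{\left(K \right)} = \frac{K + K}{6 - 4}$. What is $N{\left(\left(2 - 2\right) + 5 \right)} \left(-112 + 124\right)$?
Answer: $60$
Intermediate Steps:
$N{\left(K \right)} = K$ ($N{\left(K \right)} = \frac{2 K}{2} = 2 K \frac{1}{2} = K$)
$N{\left(\left(2 - 2\right) + 5 \right)} \left(-112 + 124\right) = \left(\left(2 - 2\right) + 5\right) \left(-112 + 124\right) = \left(0 + 5\right) 12 = 5 \cdot 12 = 60$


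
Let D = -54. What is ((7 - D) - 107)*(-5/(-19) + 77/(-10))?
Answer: 32499/95 ≈ 342.09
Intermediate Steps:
((7 - D) - 107)*(-5/(-19) + 77/(-10)) = ((7 - 1*(-54)) - 107)*(-5/(-19) + 77/(-10)) = ((7 + 54) - 107)*(-5*(-1/19) + 77*(-⅒)) = (61 - 107)*(5/19 - 77/10) = -46*(-1413/190) = 32499/95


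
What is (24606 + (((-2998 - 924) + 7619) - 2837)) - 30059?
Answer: -4593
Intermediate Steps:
(24606 + (((-2998 - 924) + 7619) - 2837)) - 30059 = (24606 + ((-3922 + 7619) - 2837)) - 30059 = (24606 + (3697 - 2837)) - 30059 = (24606 + 860) - 30059 = 25466 - 30059 = -4593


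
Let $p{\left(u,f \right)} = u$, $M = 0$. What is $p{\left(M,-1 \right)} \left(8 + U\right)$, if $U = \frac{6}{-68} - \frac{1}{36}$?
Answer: $0$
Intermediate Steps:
$U = - \frac{71}{612}$ ($U = 6 \left(- \frac{1}{68}\right) - \frac{1}{36} = - \frac{3}{34} - \frac{1}{36} = - \frac{71}{612} \approx -0.11601$)
$p{\left(M,-1 \right)} \left(8 + U\right) = 0 \left(8 - \frac{71}{612}\right) = 0 \cdot \frac{4825}{612} = 0$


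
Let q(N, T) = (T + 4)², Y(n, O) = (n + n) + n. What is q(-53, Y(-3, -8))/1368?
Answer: 25/1368 ≈ 0.018275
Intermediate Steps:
Y(n, O) = 3*n (Y(n, O) = 2*n + n = 3*n)
q(N, T) = (4 + T)²
q(-53, Y(-3, -8))/1368 = (4 + 3*(-3))²/1368 = (4 - 9)²*(1/1368) = (-5)²*(1/1368) = 25*(1/1368) = 25/1368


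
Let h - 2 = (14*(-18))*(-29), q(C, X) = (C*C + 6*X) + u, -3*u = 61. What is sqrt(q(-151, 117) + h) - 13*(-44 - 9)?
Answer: 689 + sqrt(277134)/3 ≈ 864.48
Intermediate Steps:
u = -61/3 (u = -1/3*61 = -61/3 ≈ -20.333)
q(C, X) = -61/3 + C**2 + 6*X (q(C, X) = (C*C + 6*X) - 61/3 = (C**2 + 6*X) - 61/3 = -61/3 + C**2 + 6*X)
h = 7310 (h = 2 + (14*(-18))*(-29) = 2 - 252*(-29) = 2 + 7308 = 7310)
sqrt(q(-151, 117) + h) - 13*(-44 - 9) = sqrt((-61/3 + (-151)**2 + 6*117) + 7310) - 13*(-44 - 9) = sqrt((-61/3 + 22801 + 702) + 7310) - 13*(-53) = sqrt(70448/3 + 7310) - 1*(-689) = sqrt(92378/3) + 689 = sqrt(277134)/3 + 689 = 689 + sqrt(277134)/3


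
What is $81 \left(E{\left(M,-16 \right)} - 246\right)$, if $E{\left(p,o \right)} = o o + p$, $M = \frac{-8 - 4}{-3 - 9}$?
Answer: $891$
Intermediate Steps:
$M = 1$ ($M = - \frac{12}{-12} = \left(-12\right) \left(- \frac{1}{12}\right) = 1$)
$E{\left(p,o \right)} = p + o^{2}$ ($E{\left(p,o \right)} = o^{2} + p = p + o^{2}$)
$81 \left(E{\left(M,-16 \right)} - 246\right) = 81 \left(\left(1 + \left(-16\right)^{2}\right) - 246\right) = 81 \left(\left(1 + 256\right) - 246\right) = 81 \left(257 - 246\right) = 81 \cdot 11 = 891$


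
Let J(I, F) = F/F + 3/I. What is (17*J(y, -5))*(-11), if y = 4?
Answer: -1309/4 ≈ -327.25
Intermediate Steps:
J(I, F) = 1 + 3/I
(17*J(y, -5))*(-11) = (17*((3 + 4)/4))*(-11) = (17*((¼)*7))*(-11) = (17*(7/4))*(-11) = (119/4)*(-11) = -1309/4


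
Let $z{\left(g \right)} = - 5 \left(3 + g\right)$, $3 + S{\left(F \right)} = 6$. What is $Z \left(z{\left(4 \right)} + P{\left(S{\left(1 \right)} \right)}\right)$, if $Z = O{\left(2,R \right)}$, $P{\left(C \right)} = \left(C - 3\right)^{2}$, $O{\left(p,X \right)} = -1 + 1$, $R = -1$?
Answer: $0$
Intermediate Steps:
$S{\left(F \right)} = 3$ ($S{\left(F \right)} = -3 + 6 = 3$)
$O{\left(p,X \right)} = 0$
$P{\left(C \right)} = \left(-3 + C\right)^{2}$
$Z = 0$
$z{\left(g \right)} = -15 - 5 g$
$Z \left(z{\left(4 \right)} + P{\left(S{\left(1 \right)} \right)}\right) = 0 \left(\left(-15 - 20\right) + \left(-3 + 3\right)^{2}\right) = 0 \left(\left(-15 - 20\right) + 0^{2}\right) = 0 \left(-35 + 0\right) = 0 \left(-35\right) = 0$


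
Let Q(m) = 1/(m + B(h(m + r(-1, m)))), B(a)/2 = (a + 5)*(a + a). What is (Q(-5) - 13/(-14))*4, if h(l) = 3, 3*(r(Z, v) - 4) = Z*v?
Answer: 342/91 ≈ 3.7582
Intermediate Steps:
r(Z, v) = 4 + Z*v/3 (r(Z, v) = 4 + (Z*v)/3 = 4 + Z*v/3)
B(a) = 4*a*(5 + a) (B(a) = 2*((a + 5)*(a + a)) = 2*((5 + a)*(2*a)) = 2*(2*a*(5 + a)) = 4*a*(5 + a))
Q(m) = 1/(96 + m) (Q(m) = 1/(m + 4*3*(5 + 3)) = 1/(m + 4*3*8) = 1/(m + 96) = 1/(96 + m))
(Q(-5) - 13/(-14))*4 = (1/(96 - 5) - 13/(-14))*4 = (1/91 - 13*(-1/14))*4 = (1/91 + 13/14)*4 = (171/182)*4 = 342/91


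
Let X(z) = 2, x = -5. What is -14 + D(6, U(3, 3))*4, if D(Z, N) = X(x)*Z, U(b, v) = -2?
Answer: 34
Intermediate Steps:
D(Z, N) = 2*Z
-14 + D(6, U(3, 3))*4 = -14 + (2*6)*4 = -14 + 12*4 = -14 + 48 = 34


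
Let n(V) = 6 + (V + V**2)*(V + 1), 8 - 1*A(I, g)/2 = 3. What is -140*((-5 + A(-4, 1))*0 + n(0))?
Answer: -840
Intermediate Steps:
A(I, g) = 10 (A(I, g) = 16 - 2*3 = 16 - 6 = 10)
n(V) = 6 + (1 + V)*(V + V**2) (n(V) = 6 + (V + V**2)*(1 + V) = 6 + (1 + V)*(V + V**2))
-140*((-5 + A(-4, 1))*0 + n(0)) = -140*((-5 + 10)*0 + (6 + 0 + 0**3 + 2*0**2)) = -140*(5*0 + (6 + 0 + 0 + 2*0)) = -140*(0 + (6 + 0 + 0 + 0)) = -140*(0 + 6) = -140*6 = -840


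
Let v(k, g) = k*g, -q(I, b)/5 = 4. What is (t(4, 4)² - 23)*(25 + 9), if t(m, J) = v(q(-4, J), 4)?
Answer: 216818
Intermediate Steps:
q(I, b) = -20 (q(I, b) = -5*4 = -20)
v(k, g) = g*k
t(m, J) = -80 (t(m, J) = 4*(-20) = -80)
(t(4, 4)² - 23)*(25 + 9) = ((-80)² - 23)*(25 + 9) = (6400 - 23)*34 = 6377*34 = 216818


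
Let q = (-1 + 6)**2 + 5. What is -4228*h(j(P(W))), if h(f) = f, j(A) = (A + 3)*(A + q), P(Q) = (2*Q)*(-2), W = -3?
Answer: -2663640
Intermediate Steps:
P(Q) = -4*Q
q = 30 (q = 5**2 + 5 = 25 + 5 = 30)
j(A) = (3 + A)*(30 + A) (j(A) = (A + 3)*(A + 30) = (3 + A)*(30 + A))
-4228*h(j(P(W))) = -4228*(90 + (-4*(-3))**2 + 33*(-4*(-3))) = -4228*(90 + 12**2 + 33*12) = -4228*(90 + 144 + 396) = -4228*630 = -2663640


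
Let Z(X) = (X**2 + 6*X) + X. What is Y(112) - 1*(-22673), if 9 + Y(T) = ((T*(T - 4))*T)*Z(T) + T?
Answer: 18056157432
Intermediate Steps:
Z(X) = X**2 + 7*X
Y(T) = -9 + T + T**3*(-4 + T)*(7 + T) (Y(T) = -9 + (((T*(T - 4))*T)*(T*(7 + T)) + T) = -9 + (((T*(-4 + T))*T)*(T*(7 + T)) + T) = -9 + ((T**2*(-4 + T))*(T*(7 + T)) + T) = -9 + (T**3*(-4 + T)*(7 + T) + T) = -9 + (T + T**3*(-4 + T)*(7 + T)) = -9 + T + T**3*(-4 + T)*(7 + T))
Y(112) - 1*(-22673) = (-9 + 112 + 112**5 - 28*112**3 + 3*112**4) - 1*(-22673) = (-9 + 112 + 17623416832 - 28*1404928 + 3*157351936) + 22673 = (-9 + 112 + 17623416832 - 39337984 + 472055808) + 22673 = 18056134759 + 22673 = 18056157432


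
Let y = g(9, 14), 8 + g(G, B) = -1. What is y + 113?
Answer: 104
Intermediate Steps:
g(G, B) = -9 (g(G, B) = -8 - 1 = -9)
y = -9
y + 113 = -9 + 113 = 104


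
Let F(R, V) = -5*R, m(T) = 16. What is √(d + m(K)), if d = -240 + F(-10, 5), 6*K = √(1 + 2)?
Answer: I*√174 ≈ 13.191*I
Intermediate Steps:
K = √3/6 (K = √(1 + 2)/6 = √3/6 ≈ 0.28868)
d = -190 (d = -240 - 5*(-10) = -240 + 50 = -190)
√(d + m(K)) = √(-190 + 16) = √(-174) = I*√174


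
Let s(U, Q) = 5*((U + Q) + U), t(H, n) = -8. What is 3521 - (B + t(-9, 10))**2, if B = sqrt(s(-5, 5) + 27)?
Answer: 3455 + 16*sqrt(2) ≈ 3477.6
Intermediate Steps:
s(U, Q) = 5*Q + 10*U (s(U, Q) = 5*((Q + U) + U) = 5*(Q + 2*U) = 5*Q + 10*U)
B = sqrt(2) (B = sqrt((5*5 + 10*(-5)) + 27) = sqrt((25 - 50) + 27) = sqrt(-25 + 27) = sqrt(2) ≈ 1.4142)
3521 - (B + t(-9, 10))**2 = 3521 - (sqrt(2) - 8)**2 = 3521 - (-8 + sqrt(2))**2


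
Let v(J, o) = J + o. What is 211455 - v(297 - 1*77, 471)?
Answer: 210764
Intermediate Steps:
211455 - v(297 - 1*77, 471) = 211455 - ((297 - 1*77) + 471) = 211455 - ((297 - 77) + 471) = 211455 - (220 + 471) = 211455 - 1*691 = 211455 - 691 = 210764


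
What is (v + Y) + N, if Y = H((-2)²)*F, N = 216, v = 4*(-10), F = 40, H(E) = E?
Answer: 336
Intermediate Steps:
v = -40
Y = 160 (Y = (-2)²*40 = 4*40 = 160)
(v + Y) + N = (-40 + 160) + 216 = 120 + 216 = 336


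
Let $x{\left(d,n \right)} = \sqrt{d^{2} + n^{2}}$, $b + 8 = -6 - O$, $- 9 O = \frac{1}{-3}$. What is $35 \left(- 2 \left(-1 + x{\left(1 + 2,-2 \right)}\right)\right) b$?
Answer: $- \frac{26530}{27} + \frac{26530 \sqrt{13}}{27} \approx 2560.2$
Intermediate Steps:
$O = \frac{1}{27}$ ($O = - \frac{1}{9 \left(-3\right)} = \left(- \frac{1}{9}\right) \left(- \frac{1}{3}\right) = \frac{1}{27} \approx 0.037037$)
$b = - \frac{379}{27}$ ($b = -8 - \frac{163}{27} = - \frac{379}{27} \approx -14.037$)
$35 \left(- 2 \left(-1 + x{\left(1 + 2,-2 \right)}\right)\right) b = 35 \left(- 2 \left(-1 + \sqrt{\left(1 + 2\right)^{2} + \left(-2\right)^{2}}\right)\right) \left(- \frac{379}{27}\right) = 35 \left(- 2 \left(-1 + \sqrt{3^{2} + 4}\right)\right) \left(- \frac{379}{27}\right) = 35 \left(- 2 \left(-1 + \sqrt{9 + 4}\right)\right) \left(- \frac{379}{27}\right) = 35 \left(- 2 \left(-1 + \sqrt{13}\right)\right) \left(- \frac{379}{27}\right) = 35 \left(2 - 2 \sqrt{13}\right) \left(- \frac{379}{27}\right) = \left(70 - 70 \sqrt{13}\right) \left(- \frac{379}{27}\right) = - \frac{26530}{27} + \frac{26530 \sqrt{13}}{27}$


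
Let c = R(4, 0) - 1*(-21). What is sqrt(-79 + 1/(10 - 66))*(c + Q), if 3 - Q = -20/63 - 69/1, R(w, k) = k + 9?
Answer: 16115*I*sqrt(2478)/882 ≈ 909.52*I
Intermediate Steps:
R(w, k) = 9 + k
c = 30 (c = (9 + 0) - 1*(-21) = 9 + 21 = 30)
Q = 4556/63 (Q = 3 - (-20/63 - 69/1) = 3 - (-20*1/63 - 69*1) = 3 - (-20/63 - 69) = 3 - 1*(-4367/63) = 3 + 4367/63 = 4556/63 ≈ 72.318)
sqrt(-79 + 1/(10 - 66))*(c + Q) = sqrt(-79 + 1/(10 - 66))*(30 + 4556/63) = sqrt(-79 + 1/(-56))*(6446/63) = sqrt(-79 - 1/56)*(6446/63) = sqrt(-4425/56)*(6446/63) = (5*I*sqrt(2478)/28)*(6446/63) = 16115*I*sqrt(2478)/882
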